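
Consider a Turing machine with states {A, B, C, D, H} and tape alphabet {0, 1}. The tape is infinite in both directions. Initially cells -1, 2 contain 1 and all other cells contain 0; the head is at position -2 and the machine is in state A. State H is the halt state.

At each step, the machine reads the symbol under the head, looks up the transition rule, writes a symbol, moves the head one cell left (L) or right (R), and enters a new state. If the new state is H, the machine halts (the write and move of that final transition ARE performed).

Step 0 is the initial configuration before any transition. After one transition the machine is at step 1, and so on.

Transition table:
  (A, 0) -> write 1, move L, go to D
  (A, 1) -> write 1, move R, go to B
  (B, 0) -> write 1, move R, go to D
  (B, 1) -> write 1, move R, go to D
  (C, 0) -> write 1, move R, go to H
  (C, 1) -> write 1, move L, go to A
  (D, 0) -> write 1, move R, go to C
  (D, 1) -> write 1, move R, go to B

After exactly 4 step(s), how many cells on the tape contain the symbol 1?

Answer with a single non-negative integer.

Answer: 4

Derivation:
Step 1: in state A at pos -2, read 0 -> (A,0)->write 1,move L,goto D. Now: state=D, head=-3, tape[-4..3]=00110010 (head:  ^)
Step 2: in state D at pos -3, read 0 -> (D,0)->write 1,move R,goto C. Now: state=C, head=-2, tape[-4..3]=01110010 (head:   ^)
Step 3: in state C at pos -2, read 1 -> (C,1)->write 1,move L,goto A. Now: state=A, head=-3, tape[-4..3]=01110010 (head:  ^)
Step 4: in state A at pos -3, read 1 -> (A,1)->write 1,move R,goto B. Now: state=B, head=-2, tape[-4..3]=01110010 (head:   ^)
Cells containing 1 after step 4: {-3, -2, -1, 2} -> 4 cell(s)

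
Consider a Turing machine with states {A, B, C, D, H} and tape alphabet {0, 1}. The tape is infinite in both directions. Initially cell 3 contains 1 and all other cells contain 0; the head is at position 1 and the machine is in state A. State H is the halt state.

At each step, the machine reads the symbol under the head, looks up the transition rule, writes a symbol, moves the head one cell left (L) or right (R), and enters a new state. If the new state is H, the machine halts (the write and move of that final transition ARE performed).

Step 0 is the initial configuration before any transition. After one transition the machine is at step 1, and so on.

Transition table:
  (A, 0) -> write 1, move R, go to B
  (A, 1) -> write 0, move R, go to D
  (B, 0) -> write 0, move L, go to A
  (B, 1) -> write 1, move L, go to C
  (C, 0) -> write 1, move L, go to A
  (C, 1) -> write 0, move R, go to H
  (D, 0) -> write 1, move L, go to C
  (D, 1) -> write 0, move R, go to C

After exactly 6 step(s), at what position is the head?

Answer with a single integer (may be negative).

Answer: 1

Derivation:
Step 1: in state A at pos 1, read 0 -> (A,0)->write 1,move R,goto B. Now: state=B, head=2, tape[0..4]=01010 (head:   ^)
Step 2: in state B at pos 2, read 0 -> (B,0)->write 0,move L,goto A. Now: state=A, head=1, tape[0..4]=01010 (head:  ^)
Step 3: in state A at pos 1, read 1 -> (A,1)->write 0,move R,goto D. Now: state=D, head=2, tape[0..4]=00010 (head:   ^)
Step 4: in state D at pos 2, read 0 -> (D,0)->write 1,move L,goto C. Now: state=C, head=1, tape[0..4]=00110 (head:  ^)
Step 5: in state C at pos 1, read 0 -> (C,0)->write 1,move L,goto A. Now: state=A, head=0, tape[-1..4]=001110 (head:  ^)
Step 6: in state A at pos 0, read 0 -> (A,0)->write 1,move R,goto B. Now: state=B, head=1, tape[-1..4]=011110 (head:   ^)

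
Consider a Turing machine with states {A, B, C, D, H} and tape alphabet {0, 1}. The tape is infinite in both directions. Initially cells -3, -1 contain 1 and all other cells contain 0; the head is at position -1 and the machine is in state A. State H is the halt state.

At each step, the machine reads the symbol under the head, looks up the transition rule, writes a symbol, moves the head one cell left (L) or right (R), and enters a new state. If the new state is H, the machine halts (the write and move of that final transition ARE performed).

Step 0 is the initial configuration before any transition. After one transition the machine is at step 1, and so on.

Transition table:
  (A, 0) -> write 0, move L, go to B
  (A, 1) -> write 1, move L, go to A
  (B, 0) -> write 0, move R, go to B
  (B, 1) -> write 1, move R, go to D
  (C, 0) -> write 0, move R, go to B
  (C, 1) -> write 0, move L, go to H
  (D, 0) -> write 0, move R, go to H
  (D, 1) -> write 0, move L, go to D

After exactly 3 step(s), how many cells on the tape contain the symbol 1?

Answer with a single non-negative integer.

Step 1: in state A at pos -1, read 1 -> (A,1)->write 1,move L,goto A. Now: state=A, head=-2, tape[-4..0]=01010 (head:   ^)
Step 2: in state A at pos -2, read 0 -> (A,0)->write 0,move L,goto B. Now: state=B, head=-3, tape[-4..0]=01010 (head:  ^)
Step 3: in state B at pos -3, read 1 -> (B,1)->write 1,move R,goto D. Now: state=D, head=-2, tape[-4..0]=01010 (head:   ^)
Cells containing 1 after step 3: {-3, -1} -> 2 cell(s)

Answer: 2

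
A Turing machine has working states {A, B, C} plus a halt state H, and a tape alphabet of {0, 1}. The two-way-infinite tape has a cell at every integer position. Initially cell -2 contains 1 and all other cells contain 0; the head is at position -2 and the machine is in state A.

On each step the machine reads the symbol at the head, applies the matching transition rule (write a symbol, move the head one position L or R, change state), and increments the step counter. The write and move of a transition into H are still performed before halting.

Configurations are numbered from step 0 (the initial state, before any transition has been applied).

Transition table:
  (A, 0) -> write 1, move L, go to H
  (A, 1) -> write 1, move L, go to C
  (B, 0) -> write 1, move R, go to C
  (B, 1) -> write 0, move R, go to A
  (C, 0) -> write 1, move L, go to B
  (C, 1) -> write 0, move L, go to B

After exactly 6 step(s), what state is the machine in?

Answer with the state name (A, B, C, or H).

Step 1: in state A at pos -2, read 1 -> (A,1)->write 1,move L,goto C. Now: state=C, head=-3, tape[-4..-1]=0010 (head:  ^)
Step 2: in state C at pos -3, read 0 -> (C,0)->write 1,move L,goto B. Now: state=B, head=-4, tape[-5..-1]=00110 (head:  ^)
Step 3: in state B at pos -4, read 0 -> (B,0)->write 1,move R,goto C. Now: state=C, head=-3, tape[-5..-1]=01110 (head:   ^)
Step 4: in state C at pos -3, read 1 -> (C,1)->write 0,move L,goto B. Now: state=B, head=-4, tape[-5..-1]=01010 (head:  ^)
Step 5: in state B at pos -4, read 1 -> (B,1)->write 0,move R,goto A. Now: state=A, head=-3, tape[-5..-1]=00010 (head:   ^)
Step 6: in state A at pos -3, read 0 -> (A,0)->write 1,move L,goto H. Now: state=H, head=-4, tape[-5..-1]=00110 (head:  ^)

Answer: H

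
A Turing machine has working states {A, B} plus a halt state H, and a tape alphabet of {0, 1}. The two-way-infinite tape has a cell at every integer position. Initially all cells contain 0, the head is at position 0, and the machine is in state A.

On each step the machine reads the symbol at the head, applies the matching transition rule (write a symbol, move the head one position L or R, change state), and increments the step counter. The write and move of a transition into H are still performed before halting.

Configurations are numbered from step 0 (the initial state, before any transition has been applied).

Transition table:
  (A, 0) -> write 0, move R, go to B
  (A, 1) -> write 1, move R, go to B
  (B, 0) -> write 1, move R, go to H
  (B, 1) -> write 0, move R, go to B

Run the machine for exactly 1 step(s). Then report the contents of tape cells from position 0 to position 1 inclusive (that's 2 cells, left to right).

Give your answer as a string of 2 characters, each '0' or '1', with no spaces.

Answer: 00

Derivation:
Step 1: in state A at pos 0, read 0 -> (A,0)->write 0,move R,goto B. Now: state=B, head=1, tape[-1..2]=0000 (head:   ^)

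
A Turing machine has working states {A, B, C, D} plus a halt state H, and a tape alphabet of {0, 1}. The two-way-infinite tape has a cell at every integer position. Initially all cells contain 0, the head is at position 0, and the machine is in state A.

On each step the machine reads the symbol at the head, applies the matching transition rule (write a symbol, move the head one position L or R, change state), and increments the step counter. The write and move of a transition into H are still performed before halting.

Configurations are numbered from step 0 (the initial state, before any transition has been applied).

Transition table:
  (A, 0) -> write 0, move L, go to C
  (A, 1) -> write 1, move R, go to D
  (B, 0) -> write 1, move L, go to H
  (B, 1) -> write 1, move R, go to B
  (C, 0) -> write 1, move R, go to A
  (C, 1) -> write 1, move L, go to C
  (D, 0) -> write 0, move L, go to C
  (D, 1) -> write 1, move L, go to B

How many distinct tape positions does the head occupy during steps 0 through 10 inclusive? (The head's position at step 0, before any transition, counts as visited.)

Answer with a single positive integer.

Step 1: in state A at pos 0, read 0 -> (A,0)->write 0,move L,goto C. Now: state=C, head=-1, tape[-2..1]=0000 (head:  ^)
Step 2: in state C at pos -1, read 0 -> (C,0)->write 1,move R,goto A. Now: state=A, head=0, tape[-2..1]=0100 (head:   ^)
Step 3: in state A at pos 0, read 0 -> (A,0)->write 0,move L,goto C. Now: state=C, head=-1, tape[-2..1]=0100 (head:  ^)
Step 4: in state C at pos -1, read 1 -> (C,1)->write 1,move L,goto C. Now: state=C, head=-2, tape[-3..1]=00100 (head:  ^)
Step 5: in state C at pos -2, read 0 -> (C,0)->write 1,move R,goto A. Now: state=A, head=-1, tape[-3..1]=01100 (head:   ^)
Step 6: in state A at pos -1, read 1 -> (A,1)->write 1,move R,goto D. Now: state=D, head=0, tape[-3..1]=01100 (head:    ^)
Step 7: in state D at pos 0, read 0 -> (D,0)->write 0,move L,goto C. Now: state=C, head=-1, tape[-3..1]=01100 (head:   ^)
Step 8: in state C at pos -1, read 1 -> (C,1)->write 1,move L,goto C. Now: state=C, head=-2, tape[-3..1]=01100 (head:  ^)
Step 9: in state C at pos -2, read 1 -> (C,1)->write 1,move L,goto C. Now: state=C, head=-3, tape[-4..1]=001100 (head:  ^)
Step 10: in state C at pos -3, read 0 -> (C,0)->write 1,move R,goto A. Now: state=A, head=-2, tape[-4..1]=011100 (head:   ^)
Head positions at steps 0..10: starting at 0, distinct positions visited = {-3, -2, -1, 0} -> 4 position(s)

Answer: 4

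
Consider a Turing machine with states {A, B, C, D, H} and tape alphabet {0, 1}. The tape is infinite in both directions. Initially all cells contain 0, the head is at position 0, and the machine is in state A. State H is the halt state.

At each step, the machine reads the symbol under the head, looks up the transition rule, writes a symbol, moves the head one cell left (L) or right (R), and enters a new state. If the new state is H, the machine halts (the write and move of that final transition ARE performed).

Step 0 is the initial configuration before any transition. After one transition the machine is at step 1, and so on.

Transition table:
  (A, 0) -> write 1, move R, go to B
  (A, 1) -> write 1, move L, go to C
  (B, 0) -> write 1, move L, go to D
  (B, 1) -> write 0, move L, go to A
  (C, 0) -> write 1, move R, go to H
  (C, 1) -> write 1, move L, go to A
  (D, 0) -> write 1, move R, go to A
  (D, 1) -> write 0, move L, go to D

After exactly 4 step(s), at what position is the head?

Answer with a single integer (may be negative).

Step 1: in state A at pos 0, read 0 -> (A,0)->write 1,move R,goto B. Now: state=B, head=1, tape[-1..2]=0100 (head:   ^)
Step 2: in state B at pos 1, read 0 -> (B,0)->write 1,move L,goto D. Now: state=D, head=0, tape[-1..2]=0110 (head:  ^)
Step 3: in state D at pos 0, read 1 -> (D,1)->write 0,move L,goto D. Now: state=D, head=-1, tape[-2..2]=00010 (head:  ^)
Step 4: in state D at pos -1, read 0 -> (D,0)->write 1,move R,goto A. Now: state=A, head=0, tape[-2..2]=01010 (head:   ^)

Answer: 0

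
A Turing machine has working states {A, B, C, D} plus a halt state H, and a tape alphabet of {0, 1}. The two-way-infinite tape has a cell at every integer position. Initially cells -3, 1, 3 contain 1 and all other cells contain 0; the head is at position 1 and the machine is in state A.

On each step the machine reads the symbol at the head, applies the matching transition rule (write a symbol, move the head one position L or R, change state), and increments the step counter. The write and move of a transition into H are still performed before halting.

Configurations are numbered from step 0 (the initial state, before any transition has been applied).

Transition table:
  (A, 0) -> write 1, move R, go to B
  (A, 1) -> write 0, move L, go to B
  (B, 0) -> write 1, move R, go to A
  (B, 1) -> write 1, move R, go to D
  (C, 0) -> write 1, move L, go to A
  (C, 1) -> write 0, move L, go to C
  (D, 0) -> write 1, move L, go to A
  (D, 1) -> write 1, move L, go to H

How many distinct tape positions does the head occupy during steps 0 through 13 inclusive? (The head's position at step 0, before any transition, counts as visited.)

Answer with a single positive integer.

Answer: 4

Derivation:
Step 1: in state A at pos 1, read 1 -> (A,1)->write 0,move L,goto B. Now: state=B, head=0, tape[-4..4]=010000010 (head:     ^)
Step 2: in state B at pos 0, read 0 -> (B,0)->write 1,move R,goto A. Now: state=A, head=1, tape[-4..4]=010010010 (head:      ^)
Step 3: in state A at pos 1, read 0 -> (A,0)->write 1,move R,goto B. Now: state=B, head=2, tape[-4..4]=010011010 (head:       ^)
Step 4: in state B at pos 2, read 0 -> (B,0)->write 1,move R,goto A. Now: state=A, head=3, tape[-4..4]=010011110 (head:        ^)
Step 5: in state A at pos 3, read 1 -> (A,1)->write 0,move L,goto B. Now: state=B, head=2, tape[-4..4]=010011100 (head:       ^)
Step 6: in state B at pos 2, read 1 -> (B,1)->write 1,move R,goto D. Now: state=D, head=3, tape[-4..4]=010011100 (head:        ^)
Step 7: in state D at pos 3, read 0 -> (D,0)->write 1,move L,goto A. Now: state=A, head=2, tape[-4..4]=010011110 (head:       ^)
Step 8: in state A at pos 2, read 1 -> (A,1)->write 0,move L,goto B. Now: state=B, head=1, tape[-4..4]=010011010 (head:      ^)
Step 9: in state B at pos 1, read 1 -> (B,1)->write 1,move R,goto D. Now: state=D, head=2, tape[-4..4]=010011010 (head:       ^)
Step 10: in state D at pos 2, read 0 -> (D,0)->write 1,move L,goto A. Now: state=A, head=1, tape[-4..4]=010011110 (head:      ^)
Step 11: in state A at pos 1, read 1 -> (A,1)->write 0,move L,goto B. Now: state=B, head=0, tape[-4..4]=010010110 (head:     ^)
Step 12: in state B at pos 0, read 1 -> (B,1)->write 1,move R,goto D. Now: state=D, head=1, tape[-4..4]=010010110 (head:      ^)
Step 13: in state D at pos 1, read 0 -> (D,0)->write 1,move L,goto A. Now: state=A, head=0, tape[-4..4]=010011110 (head:     ^)
Head positions at steps 0..13: starting at 1, distinct positions visited = {0, 1, 2, 3} -> 4 position(s)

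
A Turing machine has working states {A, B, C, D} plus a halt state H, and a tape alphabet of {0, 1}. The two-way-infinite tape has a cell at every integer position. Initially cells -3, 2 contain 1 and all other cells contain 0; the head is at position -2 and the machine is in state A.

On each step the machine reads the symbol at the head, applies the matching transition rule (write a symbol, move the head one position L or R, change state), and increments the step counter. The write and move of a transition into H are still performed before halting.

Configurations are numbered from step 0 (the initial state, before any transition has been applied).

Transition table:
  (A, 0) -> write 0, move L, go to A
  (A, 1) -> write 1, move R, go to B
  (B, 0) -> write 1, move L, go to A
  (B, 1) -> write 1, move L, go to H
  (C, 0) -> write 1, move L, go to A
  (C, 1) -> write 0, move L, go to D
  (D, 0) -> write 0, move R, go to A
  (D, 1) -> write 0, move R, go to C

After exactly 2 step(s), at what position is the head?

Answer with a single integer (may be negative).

Step 1: in state A at pos -2, read 0 -> (A,0)->write 0,move L,goto A. Now: state=A, head=-3, tape[-4..3]=01000010 (head:  ^)
Step 2: in state A at pos -3, read 1 -> (A,1)->write 1,move R,goto B. Now: state=B, head=-2, tape[-4..3]=01000010 (head:   ^)

Answer: -2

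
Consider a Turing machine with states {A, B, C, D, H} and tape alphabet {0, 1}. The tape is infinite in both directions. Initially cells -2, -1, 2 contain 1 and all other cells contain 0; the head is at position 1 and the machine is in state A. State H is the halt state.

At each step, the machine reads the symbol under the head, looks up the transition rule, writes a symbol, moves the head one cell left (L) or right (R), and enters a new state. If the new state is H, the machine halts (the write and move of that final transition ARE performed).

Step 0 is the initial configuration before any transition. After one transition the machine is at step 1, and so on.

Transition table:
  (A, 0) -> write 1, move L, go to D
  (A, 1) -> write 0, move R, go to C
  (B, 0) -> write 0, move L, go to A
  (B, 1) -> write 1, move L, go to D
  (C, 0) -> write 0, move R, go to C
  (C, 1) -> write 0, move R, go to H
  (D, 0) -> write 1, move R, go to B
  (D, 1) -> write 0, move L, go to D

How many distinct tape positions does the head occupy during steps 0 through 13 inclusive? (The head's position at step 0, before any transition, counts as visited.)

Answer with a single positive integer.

Answer: 6

Derivation:
Step 1: in state A at pos 1, read 0 -> (A,0)->write 1,move L,goto D. Now: state=D, head=0, tape[-3..3]=0110110 (head:    ^)
Step 2: in state D at pos 0, read 0 -> (D,0)->write 1,move R,goto B. Now: state=B, head=1, tape[-3..3]=0111110 (head:     ^)
Step 3: in state B at pos 1, read 1 -> (B,1)->write 1,move L,goto D. Now: state=D, head=0, tape[-3..3]=0111110 (head:    ^)
Step 4: in state D at pos 0, read 1 -> (D,1)->write 0,move L,goto D. Now: state=D, head=-1, tape[-3..3]=0110110 (head:   ^)
Step 5: in state D at pos -1, read 1 -> (D,1)->write 0,move L,goto D. Now: state=D, head=-2, tape[-3..3]=0100110 (head:  ^)
Step 6: in state D at pos -2, read 1 -> (D,1)->write 0,move L,goto D. Now: state=D, head=-3, tape[-4..3]=00000110 (head:  ^)
Step 7: in state D at pos -3, read 0 -> (D,0)->write 1,move R,goto B. Now: state=B, head=-2, tape[-4..3]=01000110 (head:   ^)
Step 8: in state B at pos -2, read 0 -> (B,0)->write 0,move L,goto A. Now: state=A, head=-3, tape[-4..3]=01000110 (head:  ^)
Step 9: in state A at pos -3, read 1 -> (A,1)->write 0,move R,goto C. Now: state=C, head=-2, tape[-4..3]=00000110 (head:   ^)
Step 10: in state C at pos -2, read 0 -> (C,0)->write 0,move R,goto C. Now: state=C, head=-1, tape[-4..3]=00000110 (head:    ^)
Step 11: in state C at pos -1, read 0 -> (C,0)->write 0,move R,goto C. Now: state=C, head=0, tape[-4..3]=00000110 (head:     ^)
Step 12: in state C at pos 0, read 0 -> (C,0)->write 0,move R,goto C. Now: state=C, head=1, tape[-4..3]=00000110 (head:      ^)
Step 13: in state C at pos 1, read 1 -> (C,1)->write 0,move R,goto H. Now: state=H, head=2, tape[-4..3]=00000010 (head:       ^)
Head positions at steps 0..13: starting at 1, distinct positions visited = {-3, -2, -1, 0, 1, 2} -> 6 position(s)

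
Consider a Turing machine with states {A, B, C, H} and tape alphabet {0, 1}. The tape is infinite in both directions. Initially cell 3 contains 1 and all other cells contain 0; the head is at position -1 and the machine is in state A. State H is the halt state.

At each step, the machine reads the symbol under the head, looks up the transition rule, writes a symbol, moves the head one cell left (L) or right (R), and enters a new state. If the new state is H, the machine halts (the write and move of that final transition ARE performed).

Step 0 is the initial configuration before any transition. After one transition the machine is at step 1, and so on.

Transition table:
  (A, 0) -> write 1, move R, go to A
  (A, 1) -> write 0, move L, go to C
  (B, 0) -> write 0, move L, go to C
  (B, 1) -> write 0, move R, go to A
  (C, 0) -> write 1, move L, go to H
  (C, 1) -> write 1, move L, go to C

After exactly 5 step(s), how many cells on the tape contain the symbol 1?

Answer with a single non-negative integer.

Step 1: in state A at pos -1, read 0 -> (A,0)->write 1,move R,goto A. Now: state=A, head=0, tape[-2..4]=0100010 (head:   ^)
Step 2: in state A at pos 0, read 0 -> (A,0)->write 1,move R,goto A. Now: state=A, head=1, tape[-2..4]=0110010 (head:    ^)
Step 3: in state A at pos 1, read 0 -> (A,0)->write 1,move R,goto A. Now: state=A, head=2, tape[-2..4]=0111010 (head:     ^)
Step 4: in state A at pos 2, read 0 -> (A,0)->write 1,move R,goto A. Now: state=A, head=3, tape[-2..4]=0111110 (head:      ^)
Step 5: in state A at pos 3, read 1 -> (A,1)->write 0,move L,goto C. Now: state=C, head=2, tape[-2..4]=0111100 (head:     ^)
Cells containing 1 after step 5: {-1, 0, 1, 2} -> 4 cell(s)

Answer: 4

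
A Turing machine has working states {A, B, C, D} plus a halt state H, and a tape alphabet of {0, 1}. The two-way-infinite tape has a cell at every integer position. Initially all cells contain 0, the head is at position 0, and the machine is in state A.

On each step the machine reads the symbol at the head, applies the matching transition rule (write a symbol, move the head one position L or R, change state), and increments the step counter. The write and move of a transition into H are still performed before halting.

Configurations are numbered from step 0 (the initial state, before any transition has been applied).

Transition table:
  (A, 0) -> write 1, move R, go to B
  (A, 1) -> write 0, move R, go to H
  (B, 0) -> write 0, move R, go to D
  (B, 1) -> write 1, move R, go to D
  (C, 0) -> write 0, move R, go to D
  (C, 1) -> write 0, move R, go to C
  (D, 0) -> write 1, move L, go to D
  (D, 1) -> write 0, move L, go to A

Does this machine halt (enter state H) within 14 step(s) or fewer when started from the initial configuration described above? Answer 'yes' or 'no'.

Answer: no

Derivation:
Step 1: in state A at pos 0, read 0 -> (A,0)->write 1,move R,goto B. Now: state=B, head=1, tape[-1..2]=0100 (head:   ^)
Step 2: in state B at pos 1, read 0 -> (B,0)->write 0,move R,goto D. Now: state=D, head=2, tape[-1..3]=01000 (head:    ^)
Step 3: in state D at pos 2, read 0 -> (D,0)->write 1,move L,goto D. Now: state=D, head=1, tape[-1..3]=01010 (head:   ^)
Step 4: in state D at pos 1, read 0 -> (D,0)->write 1,move L,goto D. Now: state=D, head=0, tape[-1..3]=01110 (head:  ^)
Step 5: in state D at pos 0, read 1 -> (D,1)->write 0,move L,goto A. Now: state=A, head=-1, tape[-2..3]=000110 (head:  ^)
Step 6: in state A at pos -1, read 0 -> (A,0)->write 1,move R,goto B. Now: state=B, head=0, tape[-2..3]=010110 (head:   ^)
Step 7: in state B at pos 0, read 0 -> (B,0)->write 0,move R,goto D. Now: state=D, head=1, tape[-2..3]=010110 (head:    ^)
Step 8: in state D at pos 1, read 1 -> (D,1)->write 0,move L,goto A. Now: state=A, head=0, tape[-2..3]=010010 (head:   ^)
Step 9: in state A at pos 0, read 0 -> (A,0)->write 1,move R,goto B. Now: state=B, head=1, tape[-2..3]=011010 (head:    ^)
Step 10: in state B at pos 1, read 0 -> (B,0)->write 0,move R,goto D. Now: state=D, head=2, tape[-2..3]=011010 (head:     ^)
Step 11: in state D at pos 2, read 1 -> (D,1)->write 0,move L,goto A. Now: state=A, head=1, tape[-2..3]=011000 (head:    ^)
Step 12: in state A at pos 1, read 0 -> (A,0)->write 1,move R,goto B. Now: state=B, head=2, tape[-2..3]=011100 (head:     ^)
Step 13: in state B at pos 2, read 0 -> (B,0)->write 0,move R,goto D. Now: state=D, head=3, tape[-2..4]=0111000 (head:      ^)
Step 14: in state D at pos 3, read 0 -> (D,0)->write 1,move L,goto D. Now: state=D, head=2, tape[-2..4]=0111010 (head:     ^)
After 14 step(s): state = D (not H) -> not halted within 14 -> no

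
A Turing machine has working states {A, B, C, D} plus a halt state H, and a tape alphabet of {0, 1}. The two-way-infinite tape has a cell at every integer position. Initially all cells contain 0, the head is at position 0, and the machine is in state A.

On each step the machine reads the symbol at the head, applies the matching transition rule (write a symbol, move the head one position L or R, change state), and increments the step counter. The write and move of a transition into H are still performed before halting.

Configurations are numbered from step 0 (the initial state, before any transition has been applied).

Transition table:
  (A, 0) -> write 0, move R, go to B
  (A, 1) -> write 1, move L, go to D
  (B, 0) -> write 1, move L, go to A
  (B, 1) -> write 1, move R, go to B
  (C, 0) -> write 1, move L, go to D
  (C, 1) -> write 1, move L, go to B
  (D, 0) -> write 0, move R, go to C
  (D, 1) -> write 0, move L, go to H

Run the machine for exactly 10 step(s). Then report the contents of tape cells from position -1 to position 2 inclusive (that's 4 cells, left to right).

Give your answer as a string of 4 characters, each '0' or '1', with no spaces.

Answer: 0111

Derivation:
Step 1: in state A at pos 0, read 0 -> (A,0)->write 0,move R,goto B. Now: state=B, head=1, tape[-1..2]=0000 (head:   ^)
Step 2: in state B at pos 1, read 0 -> (B,0)->write 1,move L,goto A. Now: state=A, head=0, tape[-1..2]=0010 (head:  ^)
Step 3: in state A at pos 0, read 0 -> (A,0)->write 0,move R,goto B. Now: state=B, head=1, tape[-1..2]=0010 (head:   ^)
Step 4: in state B at pos 1, read 1 -> (B,1)->write 1,move R,goto B. Now: state=B, head=2, tape[-1..3]=00100 (head:    ^)
Step 5: in state B at pos 2, read 0 -> (B,0)->write 1,move L,goto A. Now: state=A, head=1, tape[-1..3]=00110 (head:   ^)
Step 6: in state A at pos 1, read 1 -> (A,1)->write 1,move L,goto D. Now: state=D, head=0, tape[-1..3]=00110 (head:  ^)
Step 7: in state D at pos 0, read 0 -> (D,0)->write 0,move R,goto C. Now: state=C, head=1, tape[-1..3]=00110 (head:   ^)
Step 8: in state C at pos 1, read 1 -> (C,1)->write 1,move L,goto B. Now: state=B, head=0, tape[-1..3]=00110 (head:  ^)
Step 9: in state B at pos 0, read 0 -> (B,0)->write 1,move L,goto A. Now: state=A, head=-1, tape[-2..3]=001110 (head:  ^)
Step 10: in state A at pos -1, read 0 -> (A,0)->write 0,move R,goto B. Now: state=B, head=0, tape[-2..3]=001110 (head:   ^)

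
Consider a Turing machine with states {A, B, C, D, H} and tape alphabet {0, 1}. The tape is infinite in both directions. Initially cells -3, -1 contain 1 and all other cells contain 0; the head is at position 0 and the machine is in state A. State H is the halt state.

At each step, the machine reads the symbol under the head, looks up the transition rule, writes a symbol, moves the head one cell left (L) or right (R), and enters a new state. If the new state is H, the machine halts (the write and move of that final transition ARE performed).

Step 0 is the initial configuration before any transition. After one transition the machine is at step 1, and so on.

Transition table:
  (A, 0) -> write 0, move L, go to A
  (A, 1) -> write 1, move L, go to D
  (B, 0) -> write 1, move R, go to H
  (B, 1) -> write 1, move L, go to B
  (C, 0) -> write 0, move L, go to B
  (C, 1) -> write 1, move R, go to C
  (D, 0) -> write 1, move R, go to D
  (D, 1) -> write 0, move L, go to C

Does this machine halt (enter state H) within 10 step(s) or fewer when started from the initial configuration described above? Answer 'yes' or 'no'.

Step 1: in state A at pos 0, read 0 -> (A,0)->write 0,move L,goto A. Now: state=A, head=-1, tape[-4..1]=010100 (head:    ^)
Step 2: in state A at pos -1, read 1 -> (A,1)->write 1,move L,goto D. Now: state=D, head=-2, tape[-4..1]=010100 (head:   ^)
Step 3: in state D at pos -2, read 0 -> (D,0)->write 1,move R,goto D. Now: state=D, head=-1, tape[-4..1]=011100 (head:    ^)
Step 4: in state D at pos -1, read 1 -> (D,1)->write 0,move L,goto C. Now: state=C, head=-2, tape[-4..1]=011000 (head:   ^)
Step 5: in state C at pos -2, read 1 -> (C,1)->write 1,move R,goto C. Now: state=C, head=-1, tape[-4..1]=011000 (head:    ^)
Step 6: in state C at pos -1, read 0 -> (C,0)->write 0,move L,goto B. Now: state=B, head=-2, tape[-4..1]=011000 (head:   ^)
Step 7: in state B at pos -2, read 1 -> (B,1)->write 1,move L,goto B. Now: state=B, head=-3, tape[-4..1]=011000 (head:  ^)
Step 8: in state B at pos -3, read 1 -> (B,1)->write 1,move L,goto B. Now: state=B, head=-4, tape[-5..1]=0011000 (head:  ^)
Step 9: in state B at pos -4, read 0 -> (B,0)->write 1,move R,goto H. Now: state=H, head=-3, tape[-5..1]=0111000 (head:   ^)
State H reached at step 9; 9 <= 10 -> yes

Answer: yes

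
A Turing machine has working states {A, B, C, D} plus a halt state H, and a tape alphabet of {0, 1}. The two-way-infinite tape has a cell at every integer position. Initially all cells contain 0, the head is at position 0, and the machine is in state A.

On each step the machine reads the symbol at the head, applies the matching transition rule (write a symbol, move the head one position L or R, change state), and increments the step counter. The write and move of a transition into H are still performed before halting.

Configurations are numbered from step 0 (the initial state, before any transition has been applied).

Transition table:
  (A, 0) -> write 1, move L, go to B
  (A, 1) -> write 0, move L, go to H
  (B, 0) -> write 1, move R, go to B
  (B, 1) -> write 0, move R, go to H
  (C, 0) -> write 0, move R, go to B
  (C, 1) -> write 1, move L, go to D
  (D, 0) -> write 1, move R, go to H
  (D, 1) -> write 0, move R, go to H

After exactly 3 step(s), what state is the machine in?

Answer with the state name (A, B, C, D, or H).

Answer: H

Derivation:
Step 1: in state A at pos 0, read 0 -> (A,0)->write 1,move L,goto B. Now: state=B, head=-1, tape[-2..1]=0010 (head:  ^)
Step 2: in state B at pos -1, read 0 -> (B,0)->write 1,move R,goto B. Now: state=B, head=0, tape[-2..1]=0110 (head:   ^)
Step 3: in state B at pos 0, read 1 -> (B,1)->write 0,move R,goto H. Now: state=H, head=1, tape[-2..2]=01000 (head:    ^)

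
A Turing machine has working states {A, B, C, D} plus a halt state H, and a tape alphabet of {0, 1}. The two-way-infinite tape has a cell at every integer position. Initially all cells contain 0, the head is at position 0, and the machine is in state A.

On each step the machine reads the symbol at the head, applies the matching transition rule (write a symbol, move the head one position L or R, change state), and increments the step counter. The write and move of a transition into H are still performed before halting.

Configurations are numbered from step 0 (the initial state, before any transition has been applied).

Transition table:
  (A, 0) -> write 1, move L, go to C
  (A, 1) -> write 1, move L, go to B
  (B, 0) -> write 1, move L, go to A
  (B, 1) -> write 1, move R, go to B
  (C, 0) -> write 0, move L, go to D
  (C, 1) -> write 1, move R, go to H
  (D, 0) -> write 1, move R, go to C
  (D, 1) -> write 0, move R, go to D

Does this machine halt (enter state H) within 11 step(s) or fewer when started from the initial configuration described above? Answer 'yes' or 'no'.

Step 1: in state A at pos 0, read 0 -> (A,0)->write 1,move L,goto C. Now: state=C, head=-1, tape[-2..1]=0010 (head:  ^)
Step 2: in state C at pos -1, read 0 -> (C,0)->write 0,move L,goto D. Now: state=D, head=-2, tape[-3..1]=00010 (head:  ^)
Step 3: in state D at pos -2, read 0 -> (D,0)->write 1,move R,goto C. Now: state=C, head=-1, tape[-3..1]=01010 (head:   ^)
Step 4: in state C at pos -1, read 0 -> (C,0)->write 0,move L,goto D. Now: state=D, head=-2, tape[-3..1]=01010 (head:  ^)
Step 5: in state D at pos -2, read 1 -> (D,1)->write 0,move R,goto D. Now: state=D, head=-1, tape[-3..1]=00010 (head:   ^)
Step 6: in state D at pos -1, read 0 -> (D,0)->write 1,move R,goto C. Now: state=C, head=0, tape[-3..1]=00110 (head:    ^)
Step 7: in state C at pos 0, read 1 -> (C,1)->write 1,move R,goto H. Now: state=H, head=1, tape[-3..2]=001100 (head:     ^)
State H reached at step 7; 7 <= 11 -> yes

Answer: yes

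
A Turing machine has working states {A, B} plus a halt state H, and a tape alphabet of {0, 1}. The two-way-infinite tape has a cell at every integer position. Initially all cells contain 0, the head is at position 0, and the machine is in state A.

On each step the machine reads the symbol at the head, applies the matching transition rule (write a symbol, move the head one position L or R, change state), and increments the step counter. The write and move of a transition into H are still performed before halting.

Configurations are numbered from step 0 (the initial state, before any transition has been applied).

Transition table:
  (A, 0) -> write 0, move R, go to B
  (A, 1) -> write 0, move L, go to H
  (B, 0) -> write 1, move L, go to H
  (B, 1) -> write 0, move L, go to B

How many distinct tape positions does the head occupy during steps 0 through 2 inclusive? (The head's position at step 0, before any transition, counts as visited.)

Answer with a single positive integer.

Step 1: in state A at pos 0, read 0 -> (A,0)->write 0,move R,goto B. Now: state=B, head=1, tape[-1..2]=0000 (head:   ^)
Step 2: in state B at pos 1, read 0 -> (B,0)->write 1,move L,goto H. Now: state=H, head=0, tape[-1..2]=0010 (head:  ^)
Head positions at steps 0..2: starting at 0, distinct positions visited = {0, 1} -> 2 position(s)

Answer: 2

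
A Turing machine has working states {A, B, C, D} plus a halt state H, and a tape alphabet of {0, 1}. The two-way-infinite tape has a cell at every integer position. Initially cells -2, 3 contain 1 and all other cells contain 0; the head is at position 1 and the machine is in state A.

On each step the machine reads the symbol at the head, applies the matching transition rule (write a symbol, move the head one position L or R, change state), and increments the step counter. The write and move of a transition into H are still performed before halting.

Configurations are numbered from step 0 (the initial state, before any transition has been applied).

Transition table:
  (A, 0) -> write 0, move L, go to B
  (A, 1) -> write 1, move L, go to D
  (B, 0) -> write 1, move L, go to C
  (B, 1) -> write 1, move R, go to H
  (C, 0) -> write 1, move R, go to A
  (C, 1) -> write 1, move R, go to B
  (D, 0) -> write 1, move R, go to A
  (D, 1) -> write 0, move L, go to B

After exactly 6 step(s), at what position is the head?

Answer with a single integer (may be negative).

Answer: -1

Derivation:
Step 1: in state A at pos 1, read 0 -> (A,0)->write 0,move L,goto B. Now: state=B, head=0, tape[-3..4]=01000010 (head:    ^)
Step 2: in state B at pos 0, read 0 -> (B,0)->write 1,move L,goto C. Now: state=C, head=-1, tape[-3..4]=01010010 (head:   ^)
Step 3: in state C at pos -1, read 0 -> (C,0)->write 1,move R,goto A. Now: state=A, head=0, tape[-3..4]=01110010 (head:    ^)
Step 4: in state A at pos 0, read 1 -> (A,1)->write 1,move L,goto D. Now: state=D, head=-1, tape[-3..4]=01110010 (head:   ^)
Step 5: in state D at pos -1, read 1 -> (D,1)->write 0,move L,goto B. Now: state=B, head=-2, tape[-3..4]=01010010 (head:  ^)
Step 6: in state B at pos -2, read 1 -> (B,1)->write 1,move R,goto H. Now: state=H, head=-1, tape[-3..4]=01010010 (head:   ^)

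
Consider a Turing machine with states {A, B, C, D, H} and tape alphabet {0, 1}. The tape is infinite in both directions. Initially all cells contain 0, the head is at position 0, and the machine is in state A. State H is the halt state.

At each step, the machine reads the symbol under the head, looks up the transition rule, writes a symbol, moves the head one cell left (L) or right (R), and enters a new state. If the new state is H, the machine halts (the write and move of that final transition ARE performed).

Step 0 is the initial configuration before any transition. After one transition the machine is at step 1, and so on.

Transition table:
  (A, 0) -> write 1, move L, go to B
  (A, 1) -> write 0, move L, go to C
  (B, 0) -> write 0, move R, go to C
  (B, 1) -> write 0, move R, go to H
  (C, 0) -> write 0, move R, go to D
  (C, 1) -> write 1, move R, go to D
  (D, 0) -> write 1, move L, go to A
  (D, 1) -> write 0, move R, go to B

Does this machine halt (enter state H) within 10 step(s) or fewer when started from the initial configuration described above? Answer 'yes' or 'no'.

Step 1: in state A at pos 0, read 0 -> (A,0)->write 1,move L,goto B. Now: state=B, head=-1, tape[-2..1]=0010 (head:  ^)
Step 2: in state B at pos -1, read 0 -> (B,0)->write 0,move R,goto C. Now: state=C, head=0, tape[-2..1]=0010 (head:   ^)
Step 3: in state C at pos 0, read 1 -> (C,1)->write 1,move R,goto D. Now: state=D, head=1, tape[-2..2]=00100 (head:    ^)
Step 4: in state D at pos 1, read 0 -> (D,0)->write 1,move L,goto A. Now: state=A, head=0, tape[-2..2]=00110 (head:   ^)
Step 5: in state A at pos 0, read 1 -> (A,1)->write 0,move L,goto C. Now: state=C, head=-1, tape[-2..2]=00010 (head:  ^)
Step 6: in state C at pos -1, read 0 -> (C,0)->write 0,move R,goto D. Now: state=D, head=0, tape[-2..2]=00010 (head:   ^)
Step 7: in state D at pos 0, read 0 -> (D,0)->write 1,move L,goto A. Now: state=A, head=-1, tape[-2..2]=00110 (head:  ^)
Step 8: in state A at pos -1, read 0 -> (A,0)->write 1,move L,goto B. Now: state=B, head=-2, tape[-3..2]=001110 (head:  ^)
Step 9: in state B at pos -2, read 0 -> (B,0)->write 0,move R,goto C. Now: state=C, head=-1, tape[-3..2]=001110 (head:   ^)
Step 10: in state C at pos -1, read 1 -> (C,1)->write 1,move R,goto D. Now: state=D, head=0, tape[-3..2]=001110 (head:    ^)
After 10 step(s): state = D (not H) -> not halted within 10 -> no

Answer: no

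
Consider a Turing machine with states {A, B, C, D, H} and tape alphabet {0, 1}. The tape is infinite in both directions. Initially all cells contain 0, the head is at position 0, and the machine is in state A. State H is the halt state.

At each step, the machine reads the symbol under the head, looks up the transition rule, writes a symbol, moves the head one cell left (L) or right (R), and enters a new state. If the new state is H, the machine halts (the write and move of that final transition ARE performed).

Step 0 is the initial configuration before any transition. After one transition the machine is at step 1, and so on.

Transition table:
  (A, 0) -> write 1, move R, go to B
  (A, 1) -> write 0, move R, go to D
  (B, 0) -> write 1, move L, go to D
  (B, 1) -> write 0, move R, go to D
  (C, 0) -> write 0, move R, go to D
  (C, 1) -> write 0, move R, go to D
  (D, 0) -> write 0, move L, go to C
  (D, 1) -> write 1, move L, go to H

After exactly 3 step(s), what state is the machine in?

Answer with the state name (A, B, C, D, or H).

Answer: H

Derivation:
Step 1: in state A at pos 0, read 0 -> (A,0)->write 1,move R,goto B. Now: state=B, head=1, tape[-1..2]=0100 (head:   ^)
Step 2: in state B at pos 1, read 0 -> (B,0)->write 1,move L,goto D. Now: state=D, head=0, tape[-1..2]=0110 (head:  ^)
Step 3: in state D at pos 0, read 1 -> (D,1)->write 1,move L,goto H. Now: state=H, head=-1, tape[-2..2]=00110 (head:  ^)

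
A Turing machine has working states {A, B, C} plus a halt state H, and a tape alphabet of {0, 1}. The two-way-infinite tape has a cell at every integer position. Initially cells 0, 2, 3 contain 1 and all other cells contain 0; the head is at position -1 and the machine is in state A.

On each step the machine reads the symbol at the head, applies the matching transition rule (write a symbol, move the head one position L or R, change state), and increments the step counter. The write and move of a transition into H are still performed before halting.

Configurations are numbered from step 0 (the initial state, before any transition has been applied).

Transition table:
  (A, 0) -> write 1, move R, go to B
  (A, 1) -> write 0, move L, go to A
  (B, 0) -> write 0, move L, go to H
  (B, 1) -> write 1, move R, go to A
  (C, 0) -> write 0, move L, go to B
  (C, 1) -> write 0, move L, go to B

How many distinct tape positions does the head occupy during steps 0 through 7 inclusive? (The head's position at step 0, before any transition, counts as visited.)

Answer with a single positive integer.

Step 1: in state A at pos -1, read 0 -> (A,0)->write 1,move R,goto B. Now: state=B, head=0, tape[-2..4]=0110110 (head:   ^)
Step 2: in state B at pos 0, read 1 -> (B,1)->write 1,move R,goto A. Now: state=A, head=1, tape[-2..4]=0110110 (head:    ^)
Step 3: in state A at pos 1, read 0 -> (A,0)->write 1,move R,goto B. Now: state=B, head=2, tape[-2..4]=0111110 (head:     ^)
Step 4: in state B at pos 2, read 1 -> (B,1)->write 1,move R,goto A. Now: state=A, head=3, tape[-2..4]=0111110 (head:      ^)
Step 5: in state A at pos 3, read 1 -> (A,1)->write 0,move L,goto A. Now: state=A, head=2, tape[-2..4]=0111100 (head:     ^)
Step 6: in state A at pos 2, read 1 -> (A,1)->write 0,move L,goto A. Now: state=A, head=1, tape[-2..4]=0111000 (head:    ^)
Step 7: in state A at pos 1, read 1 -> (A,1)->write 0,move L,goto A. Now: state=A, head=0, tape[-2..4]=0110000 (head:   ^)
Head positions at steps 0..7: starting at -1, distinct positions visited = {-1, 0, 1, 2, 3} -> 5 position(s)

Answer: 5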